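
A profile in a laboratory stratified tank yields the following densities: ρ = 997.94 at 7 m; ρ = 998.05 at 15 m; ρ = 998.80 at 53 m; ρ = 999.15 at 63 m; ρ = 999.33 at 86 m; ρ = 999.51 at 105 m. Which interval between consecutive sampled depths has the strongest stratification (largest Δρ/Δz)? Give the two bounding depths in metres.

Compute the density gradient over each adjacent pair:
  7–15 m: Δρ/Δz = 0.11/8 = 0.014 kg m⁻⁴
  15–53 m: Δρ/Δz = 0.75/38 = 0.020 kg m⁻⁴
  53–63 m: Δρ/Δz = 0.35/10 = 0.035 kg m⁻⁴
  63–86 m: Δρ/Δz = 0.18/23 = 7.8 × 10⁻³ kg m⁻⁴
  86–105 m: Δρ/Δz = 0.18/19 = 9.5 × 10⁻³ kg m⁻⁴
The largest gradient is in the 53–63 m interval — the pycnocline.

53–63 m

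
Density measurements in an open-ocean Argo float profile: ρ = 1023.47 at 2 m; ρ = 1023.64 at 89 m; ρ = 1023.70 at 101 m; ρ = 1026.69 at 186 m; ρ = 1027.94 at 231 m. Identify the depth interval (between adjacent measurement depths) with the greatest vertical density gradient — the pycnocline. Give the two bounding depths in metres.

Compute the density gradient over each adjacent pair:
  2–89 m: Δρ/Δz = 0.17/87 = 2.0 × 10⁻³ kg m⁻⁴
  89–101 m: Δρ/Δz = 0.06/12 = 5.0 × 10⁻³ kg m⁻⁴
  101–186 m: Δρ/Δz = 2.99/85 = 0.035 kg m⁻⁴
  186–231 m: Δρ/Δz = 1.25/45 = 0.028 kg m⁻⁴
The largest gradient is in the 101–186 m interval — the pycnocline.

101–186 m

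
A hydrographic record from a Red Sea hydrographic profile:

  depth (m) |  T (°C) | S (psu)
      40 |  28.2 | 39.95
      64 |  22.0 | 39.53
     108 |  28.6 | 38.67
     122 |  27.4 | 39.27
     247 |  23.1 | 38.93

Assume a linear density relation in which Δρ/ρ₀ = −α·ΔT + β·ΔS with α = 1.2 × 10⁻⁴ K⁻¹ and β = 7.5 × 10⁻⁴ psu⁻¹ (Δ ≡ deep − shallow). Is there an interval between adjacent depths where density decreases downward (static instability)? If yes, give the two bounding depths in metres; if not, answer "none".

Evaluate Δρ/ρ₀ = −αΔT + βΔS across each adjacent pair:
  40–64 m: −αΔT+βΔS = −(1.2 × 10⁻⁴)(-6.2)+(7.5 × 10⁻⁴)(-0.42) = 4.3 × 10⁻⁴ → stable
  64–108 m: −αΔT+βΔS = −(1.2 × 10⁻⁴)(+6.6)+(7.5 × 10⁻⁴)(-0.86) = -1.4 × 10⁻³ → UNSTABLE
  108–122 m: −αΔT+βΔS = −(1.2 × 10⁻⁴)(-1.2)+(7.5 × 10⁻⁴)(+0.60) = 5.9 × 10⁻⁴ → stable
  122–247 m: −αΔT+βΔS = −(1.2 × 10⁻⁴)(-4.3)+(7.5 × 10⁻⁴)(-0.34) = 2.6 × 10⁻⁴ → stable
The 64–108 m interval has Δρ < 0: lighter water underlies denser water.

64–108 m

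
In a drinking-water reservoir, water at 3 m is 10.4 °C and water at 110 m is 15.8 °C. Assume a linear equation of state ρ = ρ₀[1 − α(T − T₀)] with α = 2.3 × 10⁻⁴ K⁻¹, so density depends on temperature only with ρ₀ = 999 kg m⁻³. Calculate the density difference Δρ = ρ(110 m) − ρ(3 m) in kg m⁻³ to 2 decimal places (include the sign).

ΔT = +5.4 K, Δρ/ρ₀ = −αΔT = -1.242 × 10⁻³.
Δρ = 999 × (-1.242 × 10⁻³) = -1.24 kg m⁻³.
Negative Δρ: lighter below, statically unstable.

-1.24 kg m⁻³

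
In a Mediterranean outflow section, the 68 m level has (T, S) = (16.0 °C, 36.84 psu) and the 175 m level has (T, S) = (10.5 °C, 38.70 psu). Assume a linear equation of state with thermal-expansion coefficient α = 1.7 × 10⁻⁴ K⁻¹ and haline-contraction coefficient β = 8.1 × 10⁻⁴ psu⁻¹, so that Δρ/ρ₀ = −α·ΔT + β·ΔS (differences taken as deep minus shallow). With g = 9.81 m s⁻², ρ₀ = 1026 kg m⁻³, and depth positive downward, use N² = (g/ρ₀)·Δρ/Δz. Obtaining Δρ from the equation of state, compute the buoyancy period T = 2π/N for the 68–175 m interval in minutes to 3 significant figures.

ΔT = -5.5 K, ΔS = +1.86 psu (deep − shallow).
Δρ/ρ₀ = −αΔT + βΔS = 9.35 × 10⁻⁴ + 1.5066 × 10⁻³ = 2.4416 × 10⁻³, so Δρ ≈ 2.505 kg m⁻³.
N² = (g/ρ₀)·Δρ/Δz = g·(Δρ/ρ₀)/Δz = 9.81 × 2.4416 × 10⁻³ / 107 = 2.2385 × 10⁻⁴ s⁻².
N = √(2.2385 × 10⁻⁴) = 0.014962 rad s⁻¹ → T = 2π/N = 419.94 s = 6.9990 min ≈ 7.00 min.

7.00 min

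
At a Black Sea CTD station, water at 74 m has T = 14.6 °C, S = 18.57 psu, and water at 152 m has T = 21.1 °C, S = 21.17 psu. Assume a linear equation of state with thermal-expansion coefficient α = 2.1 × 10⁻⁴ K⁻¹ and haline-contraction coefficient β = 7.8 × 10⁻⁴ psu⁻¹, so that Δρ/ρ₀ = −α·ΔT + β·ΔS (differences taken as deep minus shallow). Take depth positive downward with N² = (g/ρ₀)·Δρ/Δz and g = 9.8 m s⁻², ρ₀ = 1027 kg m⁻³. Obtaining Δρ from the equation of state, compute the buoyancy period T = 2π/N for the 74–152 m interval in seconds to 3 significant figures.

ΔT = +6.5 K, ΔS = +2.60 psu (deep − shallow).
Δρ/ρ₀ = −αΔT + βΔS = -1.365 × 10⁻³ + 2.028 × 10⁻³ = 6.63 × 10⁻⁴, so Δρ ≈ 0.6809 kg m⁻³.
N² = (g/ρ₀)·Δρ/Δz = g·(Δρ/ρ₀)/Δz = 9.8 × 6.63 × 10⁻⁴ / 78 = 8.3300 × 10⁻⁵ s⁻².
N = √(8.3300 × 10⁻⁵) = 9.1269 × 10⁻³ rad s⁻¹ → T = 2π/N = 688.42 s ≈ 688 s.

688 s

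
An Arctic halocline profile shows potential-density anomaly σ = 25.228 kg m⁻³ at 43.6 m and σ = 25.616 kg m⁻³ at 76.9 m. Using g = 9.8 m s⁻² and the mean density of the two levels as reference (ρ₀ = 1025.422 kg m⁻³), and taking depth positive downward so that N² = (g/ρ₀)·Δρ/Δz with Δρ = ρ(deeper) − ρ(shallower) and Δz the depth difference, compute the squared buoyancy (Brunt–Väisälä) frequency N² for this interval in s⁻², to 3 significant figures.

Δρ = 1025.616 − 1025.228 = 0.388 kg m⁻³ over Δz = 76.9 − 43.6 = 33.3 m.
N² = (9.8/1025.422) × (0.388/33.3) = 1.1136 × 10⁻⁴ s⁻² ≈ 1.11 × 10⁻⁴ s⁻².

1.11 × 10⁻⁴ s⁻²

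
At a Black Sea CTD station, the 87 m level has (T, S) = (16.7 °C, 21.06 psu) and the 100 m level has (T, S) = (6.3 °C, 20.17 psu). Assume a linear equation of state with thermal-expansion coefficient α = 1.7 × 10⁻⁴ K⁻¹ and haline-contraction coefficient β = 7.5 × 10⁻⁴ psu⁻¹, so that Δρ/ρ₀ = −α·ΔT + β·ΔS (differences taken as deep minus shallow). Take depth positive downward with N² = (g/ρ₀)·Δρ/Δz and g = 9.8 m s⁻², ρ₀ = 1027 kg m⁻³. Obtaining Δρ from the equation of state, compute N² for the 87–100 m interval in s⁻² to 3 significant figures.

ΔT = -10.4 K, ΔS = -0.89 psu (deep − shallow).
Δρ/ρ₀ = −αΔT + βΔS = 1.768 × 10⁻³ − 6.675 × 10⁻⁴ = 1.1005 × 10⁻³, so Δρ ≈ 1.130 kg m⁻³.
N² = (g/ρ₀)·Δρ/Δz = g·(Δρ/ρ₀)/Δz = 9.8 × 1.1005 × 10⁻³ / 13 = 8.2961 × 10⁻⁴ s⁻² ≈ 8.30 × 10⁻⁴ s⁻².

8.30 × 10⁻⁴ s⁻²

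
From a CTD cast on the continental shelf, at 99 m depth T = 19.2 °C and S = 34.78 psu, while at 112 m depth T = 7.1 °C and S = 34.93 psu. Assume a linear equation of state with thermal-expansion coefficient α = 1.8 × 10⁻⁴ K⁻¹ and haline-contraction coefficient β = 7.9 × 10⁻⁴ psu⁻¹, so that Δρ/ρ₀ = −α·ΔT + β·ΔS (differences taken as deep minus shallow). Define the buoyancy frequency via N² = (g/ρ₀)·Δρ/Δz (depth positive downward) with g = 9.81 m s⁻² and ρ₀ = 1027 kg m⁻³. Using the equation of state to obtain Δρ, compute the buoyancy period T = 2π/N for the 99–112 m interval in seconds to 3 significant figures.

151 s

ΔT = -12.1 K, ΔS = +0.15 psu (deep − shallow).
Δρ/ρ₀ = −αΔT + βΔS = 2.178 × 10⁻³ + 1.185 × 10⁻⁴ = 2.2965 × 10⁻³, so Δρ ≈ 2.359 kg m⁻³.
N² = (g/ρ₀)·Δρ/Δz = g·(Δρ/ρ₀)/Δz = 9.81 × 2.2965 × 10⁻³ / 13 = 1.7330 × 10⁻³ s⁻².
N = √(1.7330 × 10⁻³) = 0.041629 rad s⁻¹ → T = 2π/N = 150.93 s ≈ 151 s.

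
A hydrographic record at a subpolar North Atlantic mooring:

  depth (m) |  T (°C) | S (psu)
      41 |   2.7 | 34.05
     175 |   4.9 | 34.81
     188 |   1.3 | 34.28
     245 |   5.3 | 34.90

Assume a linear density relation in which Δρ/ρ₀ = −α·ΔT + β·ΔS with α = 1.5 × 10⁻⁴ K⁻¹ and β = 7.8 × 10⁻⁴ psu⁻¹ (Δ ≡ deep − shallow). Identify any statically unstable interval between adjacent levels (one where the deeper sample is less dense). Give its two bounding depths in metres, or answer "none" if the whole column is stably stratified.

Evaluate Δρ/ρ₀ = −αΔT + βΔS across each adjacent pair:
  41–175 m: −αΔT+βΔS = −(1.5 × 10⁻⁴)(+2.2)+(7.8 × 10⁻⁴)(+0.76) = 2.6 × 10⁻⁴ → stable
  175–188 m: −αΔT+βΔS = −(1.5 × 10⁻⁴)(-3.6)+(7.8 × 10⁻⁴)(-0.53) = 1.3 × 10⁻⁴ → stable
  188–245 m: −αΔT+βΔS = −(1.5 × 10⁻⁴)(+4.0)+(7.8 × 10⁻⁴)(+0.62) = -1.2 × 10⁻⁴ → UNSTABLE
The 188–245 m interval has Δρ < 0: lighter water underlies denser water.

188–245 m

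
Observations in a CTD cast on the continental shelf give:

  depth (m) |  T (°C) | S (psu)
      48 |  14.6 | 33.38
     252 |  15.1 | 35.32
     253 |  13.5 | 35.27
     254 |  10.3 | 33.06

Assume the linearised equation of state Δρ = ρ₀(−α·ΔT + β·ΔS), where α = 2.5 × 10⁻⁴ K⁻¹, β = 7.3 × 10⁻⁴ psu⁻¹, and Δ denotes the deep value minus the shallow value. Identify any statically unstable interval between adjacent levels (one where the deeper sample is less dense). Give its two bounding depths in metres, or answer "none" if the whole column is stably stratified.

Evaluate Δρ/ρ₀ = −αΔT + βΔS across each adjacent pair:
  48–252 m: −αΔT+βΔS = −(2.5 × 10⁻⁴)(+0.5)+(7.3 × 10⁻⁴)(+1.94) = 1.3 × 10⁻³ → stable
  252–253 m: −αΔT+βΔS = −(2.5 × 10⁻⁴)(-1.6)+(7.3 × 10⁻⁴)(-0.05) = 3.6 × 10⁻⁴ → stable
  253–254 m: −αΔT+βΔS = −(2.5 × 10⁻⁴)(-3.2)+(7.3 × 10⁻⁴)(-2.21) = -8.1 × 10⁻⁴ → UNSTABLE
The 253–254 m interval has Δρ < 0: lighter water underlies denser water.

253–254 m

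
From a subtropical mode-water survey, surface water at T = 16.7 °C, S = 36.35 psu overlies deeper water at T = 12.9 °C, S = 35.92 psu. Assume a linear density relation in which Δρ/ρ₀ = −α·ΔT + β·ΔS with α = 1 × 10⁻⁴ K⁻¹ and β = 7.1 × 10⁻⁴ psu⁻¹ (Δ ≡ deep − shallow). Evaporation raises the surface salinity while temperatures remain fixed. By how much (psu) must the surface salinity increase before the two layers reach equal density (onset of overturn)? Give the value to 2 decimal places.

0.11 psu

Neutral buoyancy requires −α(T_deep − T_surf) + β(S_deep − S_surf′) = 0.
S_surf′ = S_deep − (α/β)·ΔT = 35.92 − (1 × 10⁻⁴/7.1 × 10⁻⁴)·(-3.8) = 36.4552 psu.
Increase required: 36.4552 − 36.35 = 0.1052 psu.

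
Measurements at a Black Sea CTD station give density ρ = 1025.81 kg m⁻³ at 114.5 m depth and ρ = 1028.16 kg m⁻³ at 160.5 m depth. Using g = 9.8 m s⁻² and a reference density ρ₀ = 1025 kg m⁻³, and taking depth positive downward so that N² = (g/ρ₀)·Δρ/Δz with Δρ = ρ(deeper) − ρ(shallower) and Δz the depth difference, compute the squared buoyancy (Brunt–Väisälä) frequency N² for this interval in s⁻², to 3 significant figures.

Δρ = 1028.16 − 1025.81 = 2.35 kg m⁻³ over Δz = 160.5 − 114.5 = 46 m.
N² = (9.8/1025) × (2.35/46) = 4.8844 × 10⁻⁴ s⁻² ≈ 4.88 × 10⁻⁴ s⁻².

4.88 × 10⁻⁴ s⁻²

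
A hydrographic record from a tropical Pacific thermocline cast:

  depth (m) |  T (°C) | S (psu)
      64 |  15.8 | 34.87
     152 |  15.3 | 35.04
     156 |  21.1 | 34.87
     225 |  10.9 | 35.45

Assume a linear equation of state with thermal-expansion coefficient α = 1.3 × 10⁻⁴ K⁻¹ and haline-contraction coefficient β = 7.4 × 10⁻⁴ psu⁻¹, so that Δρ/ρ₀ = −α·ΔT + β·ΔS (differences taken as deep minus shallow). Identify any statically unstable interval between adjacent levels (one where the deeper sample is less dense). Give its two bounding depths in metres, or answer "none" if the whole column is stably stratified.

Evaluate Δρ/ρ₀ = −αΔT + βΔS across each adjacent pair:
  64–152 m: −αΔT+βΔS = −(1.3 × 10⁻⁴)(-0.5)+(7.4 × 10⁻⁴)(+0.17) = 1.9 × 10⁻⁴ → stable
  152–156 m: −αΔT+βΔS = −(1.3 × 10⁻⁴)(+5.8)+(7.4 × 10⁻⁴)(-0.17) = -8.8 × 10⁻⁴ → UNSTABLE
  156–225 m: −αΔT+βΔS = −(1.3 × 10⁻⁴)(-10.2)+(7.4 × 10⁻⁴)(+0.58) = 1.8 × 10⁻³ → stable
The 152–156 m interval has Δρ < 0: lighter water underlies denser water.

152–156 m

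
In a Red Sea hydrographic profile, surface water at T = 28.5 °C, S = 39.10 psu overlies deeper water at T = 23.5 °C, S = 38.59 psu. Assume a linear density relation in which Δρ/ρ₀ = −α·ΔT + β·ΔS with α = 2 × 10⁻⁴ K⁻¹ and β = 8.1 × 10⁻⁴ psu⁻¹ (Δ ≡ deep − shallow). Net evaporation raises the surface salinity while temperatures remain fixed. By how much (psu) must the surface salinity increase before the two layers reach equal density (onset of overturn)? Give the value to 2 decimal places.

Neutral buoyancy requires −α(T_deep − T_surf) + β(S_deep − S_surf′) = 0.
S_surf′ = S_deep − (α/β)·ΔT = 38.59 − (2 × 10⁻⁴/8.1 × 10⁻⁴)·(-5.0) = 39.8246 psu.
Increase required: 39.8246 − 39.10 = 0.7246 psu.

0.72 psu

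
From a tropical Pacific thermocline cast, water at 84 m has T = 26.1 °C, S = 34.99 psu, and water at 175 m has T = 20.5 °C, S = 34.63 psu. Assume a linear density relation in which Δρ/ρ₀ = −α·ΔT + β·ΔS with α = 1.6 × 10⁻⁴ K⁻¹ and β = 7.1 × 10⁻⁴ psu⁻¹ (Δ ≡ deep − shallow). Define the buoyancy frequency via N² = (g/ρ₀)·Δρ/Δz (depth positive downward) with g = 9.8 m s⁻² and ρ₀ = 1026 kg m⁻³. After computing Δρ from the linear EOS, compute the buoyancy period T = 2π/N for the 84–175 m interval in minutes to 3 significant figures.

ΔT = -5.6 K, ΔS = -0.36 psu (deep − shallow).
Δρ/ρ₀ = −αΔT + βΔS = 8.96 × 10⁻⁴ − 2.556 × 10⁻⁴ = 6.404 × 10⁻⁴, so Δρ ≈ 0.6571 kg m⁻³.
N² = (g/ρ₀)·Δρ/Δz = g·(Δρ/ρ₀)/Δz = 9.8 × 6.404 × 10⁻⁴ / 91 = 6.8966 × 10⁻⁵ s⁻².
N = √(6.8966 × 10⁻⁵) = 8.3046 × 10⁻³ rad s⁻¹ → T = 2π/N = 756.59 s = 12.610 min ≈ 12.6 min.

12.6 min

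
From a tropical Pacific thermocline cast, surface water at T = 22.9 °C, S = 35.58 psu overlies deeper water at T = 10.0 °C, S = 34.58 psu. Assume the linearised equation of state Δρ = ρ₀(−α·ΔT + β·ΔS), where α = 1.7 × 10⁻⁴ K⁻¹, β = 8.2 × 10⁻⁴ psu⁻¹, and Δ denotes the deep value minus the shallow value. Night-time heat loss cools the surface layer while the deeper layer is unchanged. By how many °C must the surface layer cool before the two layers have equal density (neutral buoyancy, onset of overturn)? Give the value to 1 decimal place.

8.1 °C

Neutral buoyancy requires Δρ = 0, i.e. −α(T_deep − T_surf′) + β(S_deep − S_surf) = 0.
T_surf′ = T_deep − (β/α)·ΔS = 10.0 − (8.2 × 10⁻⁴/1.7 × 10⁻⁴)·(-1.00) = 14.824 °C.
Cooling required: 22.9 − (14.824) = 8.076 °C.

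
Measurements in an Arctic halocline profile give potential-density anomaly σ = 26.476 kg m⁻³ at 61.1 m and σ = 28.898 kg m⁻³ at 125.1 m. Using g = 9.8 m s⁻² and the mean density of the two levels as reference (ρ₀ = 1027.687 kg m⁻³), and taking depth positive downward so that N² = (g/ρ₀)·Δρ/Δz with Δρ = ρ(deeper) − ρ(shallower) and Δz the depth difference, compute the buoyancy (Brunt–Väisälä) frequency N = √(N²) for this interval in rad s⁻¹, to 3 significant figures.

Δρ = 1028.898 − 1026.476 = 2.422 kg m⁻³ over Δz = 125.1 − 61.1 = 64 m.
N² = (9.8/1027.687) × (2.422/64) = 3.6088 × 10⁻⁴ s⁻².
N = √(3.6088 × 10⁻⁴) = 0.018997 rad s⁻¹ ≈ 0.0190 rad s⁻¹.

0.0190 rad s⁻¹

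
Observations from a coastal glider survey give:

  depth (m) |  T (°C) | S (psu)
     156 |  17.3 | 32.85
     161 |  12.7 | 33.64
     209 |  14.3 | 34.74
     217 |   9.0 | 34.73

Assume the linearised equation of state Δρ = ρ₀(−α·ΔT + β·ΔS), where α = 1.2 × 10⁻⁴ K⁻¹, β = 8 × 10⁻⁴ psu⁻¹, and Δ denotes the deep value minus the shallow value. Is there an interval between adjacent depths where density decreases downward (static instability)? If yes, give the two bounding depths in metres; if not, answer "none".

none

Evaluate Δρ/ρ₀ = −αΔT + βΔS across each adjacent pair:
  156–161 m: −αΔT+βΔS = −(1.2 × 10⁻⁴)(-4.6)+(8 × 10⁻⁴)(+0.79) = 1.2 × 10⁻³ → stable
  161–209 m: −αΔT+βΔS = −(1.2 × 10⁻⁴)(+1.6)+(8 × 10⁻⁴)(+1.10) = 6.9 × 10⁻⁴ → stable
  209–217 m: −αΔT+βΔS = −(1.2 × 10⁻⁴)(-5.3)+(8 × 10⁻⁴)(-0.01) = 6.3 × 10⁻⁴ → stable
Every interval has Δρ > 0: the column is stably stratified throughout.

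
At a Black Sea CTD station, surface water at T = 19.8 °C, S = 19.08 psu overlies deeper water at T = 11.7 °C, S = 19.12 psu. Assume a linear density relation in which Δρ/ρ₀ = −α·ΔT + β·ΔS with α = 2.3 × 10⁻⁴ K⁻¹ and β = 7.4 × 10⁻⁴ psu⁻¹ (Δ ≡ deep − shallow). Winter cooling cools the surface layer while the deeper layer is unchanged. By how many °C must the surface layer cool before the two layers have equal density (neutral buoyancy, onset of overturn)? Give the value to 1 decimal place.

8.2 °C

Neutral buoyancy requires Δρ = 0, i.e. −α(T_deep − T_surf′) + β(S_deep − S_surf) = 0.
T_surf′ = T_deep − (β/α)·ΔS = 11.7 − (7.4 × 10⁻⁴/2.3 × 10⁻⁴)·(+0.04) = 11.571 °C.
Cooling required: 19.8 − (11.571) = 8.229 °C.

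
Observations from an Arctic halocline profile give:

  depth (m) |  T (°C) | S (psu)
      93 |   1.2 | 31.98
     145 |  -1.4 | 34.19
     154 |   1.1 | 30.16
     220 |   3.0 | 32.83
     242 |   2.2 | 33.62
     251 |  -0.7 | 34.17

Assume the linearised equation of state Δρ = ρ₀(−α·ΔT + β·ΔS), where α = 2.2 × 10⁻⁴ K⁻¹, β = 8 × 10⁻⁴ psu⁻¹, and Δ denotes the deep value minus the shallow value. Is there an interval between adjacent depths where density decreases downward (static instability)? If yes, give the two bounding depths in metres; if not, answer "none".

Evaluate Δρ/ρ₀ = −αΔT + βΔS across each adjacent pair:
  93–145 m: −αΔT+βΔS = −(2.2 × 10⁻⁴)(-2.6)+(8 × 10⁻⁴)(+2.21) = 2.3 × 10⁻³ → stable
  145–154 m: −αΔT+βΔS = −(2.2 × 10⁻⁴)(+2.5)+(8 × 10⁻⁴)(-4.03) = -3.8 × 10⁻³ → UNSTABLE
  154–220 m: −αΔT+βΔS = −(2.2 × 10⁻⁴)(+1.9)+(8 × 10⁻⁴)(+2.67) = 1.7 × 10⁻³ → stable
  220–242 m: −αΔT+βΔS = −(2.2 × 10⁻⁴)(-0.8)+(8 × 10⁻⁴)(+0.79) = 8.1 × 10⁻⁴ → stable
  242–251 m: −αΔT+βΔS = −(2.2 × 10⁻⁴)(-2.9)+(8 × 10⁻⁴)(+0.55) = 1.1 × 10⁻³ → stable
The 145–154 m interval has Δρ < 0: lighter water underlies denser water.

145–154 m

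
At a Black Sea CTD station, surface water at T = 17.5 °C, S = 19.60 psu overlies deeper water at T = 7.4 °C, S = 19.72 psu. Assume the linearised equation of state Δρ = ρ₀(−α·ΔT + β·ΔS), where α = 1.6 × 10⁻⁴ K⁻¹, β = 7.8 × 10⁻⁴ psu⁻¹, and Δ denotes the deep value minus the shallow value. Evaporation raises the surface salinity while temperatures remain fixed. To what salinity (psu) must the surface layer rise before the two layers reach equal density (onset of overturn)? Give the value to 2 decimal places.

Neutral buoyancy requires −α(T_deep − T_surf) + β(S_deep − S_surf′) = 0.
S_surf′ = S_deep − (α/β)·ΔT = 19.72 − (1.6 × 10⁻⁴/7.8 × 10⁻⁴)·(-10.1) = 21.7918 psu.
Increase required: 21.7918 − 19.60 = 2.1918 psu.

21.79 psu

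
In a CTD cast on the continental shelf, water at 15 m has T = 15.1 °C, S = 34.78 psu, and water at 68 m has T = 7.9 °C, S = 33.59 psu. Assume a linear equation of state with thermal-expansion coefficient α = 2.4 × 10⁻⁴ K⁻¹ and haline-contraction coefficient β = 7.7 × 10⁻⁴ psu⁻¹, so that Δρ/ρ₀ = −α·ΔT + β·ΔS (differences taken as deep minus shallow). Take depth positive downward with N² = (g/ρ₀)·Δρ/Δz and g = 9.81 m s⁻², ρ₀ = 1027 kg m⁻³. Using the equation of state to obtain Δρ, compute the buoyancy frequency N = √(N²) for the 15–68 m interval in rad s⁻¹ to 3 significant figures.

ΔT = -7.2 K, ΔS = -1.19 psu (deep − shallow).
Δρ/ρ₀ = −αΔT + βΔS = 1.728 × 10⁻³ − 9.163 × 10⁻⁴ = 8.117 × 10⁻⁴, so Δρ ≈ 0.8336 kg m⁻³.
N² = (g/ρ₀)·Δρ/Δz = g·(Δρ/ρ₀)/Δz = 9.81 × 8.117 × 10⁻⁴ / 53 = 1.5024 × 10⁻⁴ s⁻².
N = √(1.5024 × 10⁻⁴) = 0.012257 rad s⁻¹ ≈ 0.0123 rad s⁻¹.

0.0123 rad s⁻¹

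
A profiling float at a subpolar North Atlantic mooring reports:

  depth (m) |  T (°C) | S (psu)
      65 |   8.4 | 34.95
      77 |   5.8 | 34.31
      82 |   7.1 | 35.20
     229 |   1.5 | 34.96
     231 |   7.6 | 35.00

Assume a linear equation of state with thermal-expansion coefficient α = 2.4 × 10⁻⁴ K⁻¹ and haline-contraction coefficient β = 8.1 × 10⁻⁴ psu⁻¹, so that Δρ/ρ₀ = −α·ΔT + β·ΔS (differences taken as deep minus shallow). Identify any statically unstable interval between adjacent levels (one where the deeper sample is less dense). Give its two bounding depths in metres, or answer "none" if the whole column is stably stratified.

Evaluate Δρ/ρ₀ = −αΔT + βΔS across each adjacent pair:
  65–77 m: −αΔT+βΔS = −(2.4 × 10⁻⁴)(-2.6)+(8.1 × 10⁻⁴)(-0.64) = 1.1 × 10⁻⁴ → stable
  77–82 m: −αΔT+βΔS = −(2.4 × 10⁻⁴)(+1.3)+(8.1 × 10⁻⁴)(+0.89) = 4.1 × 10⁻⁴ → stable
  82–229 m: −αΔT+βΔS = −(2.4 × 10⁻⁴)(-5.6)+(8.1 × 10⁻⁴)(-0.24) = 1.1 × 10⁻³ → stable
  229–231 m: −αΔT+βΔS = −(2.4 × 10⁻⁴)(+6.1)+(8.1 × 10⁻⁴)(+0.04) = -1.4 × 10⁻³ → UNSTABLE
The 229–231 m interval has Δρ < 0: lighter water underlies denser water.

229–231 m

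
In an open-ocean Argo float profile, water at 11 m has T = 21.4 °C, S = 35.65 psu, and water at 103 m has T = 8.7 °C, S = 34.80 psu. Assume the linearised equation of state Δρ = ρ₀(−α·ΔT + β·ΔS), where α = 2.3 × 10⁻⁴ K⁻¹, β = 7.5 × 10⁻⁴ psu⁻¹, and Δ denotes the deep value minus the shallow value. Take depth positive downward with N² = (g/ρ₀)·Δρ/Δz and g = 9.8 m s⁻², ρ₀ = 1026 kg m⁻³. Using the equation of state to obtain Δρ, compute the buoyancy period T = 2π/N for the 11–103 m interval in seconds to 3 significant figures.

ΔT = -12.7 K, ΔS = -0.85 psu (deep − shallow).
Δρ/ρ₀ = −αΔT + βΔS = 2.921 × 10⁻³ − 6.375 × 10⁻⁴ = 2.2835 × 10⁻³, so Δρ ≈ 2.343 kg m⁻³.
N² = (g/ρ₀)·Δρ/Δz = g·(Δρ/ρ₀)/Δz = 9.8 × 2.2835 × 10⁻³ / 92 = 2.4324 × 10⁻⁴ s⁻².
N = √(2.4324 × 10⁻⁴) = 0.015596 rad s⁻¹ → T = 2π/N = 402.87 s ≈ 403 s.

403 s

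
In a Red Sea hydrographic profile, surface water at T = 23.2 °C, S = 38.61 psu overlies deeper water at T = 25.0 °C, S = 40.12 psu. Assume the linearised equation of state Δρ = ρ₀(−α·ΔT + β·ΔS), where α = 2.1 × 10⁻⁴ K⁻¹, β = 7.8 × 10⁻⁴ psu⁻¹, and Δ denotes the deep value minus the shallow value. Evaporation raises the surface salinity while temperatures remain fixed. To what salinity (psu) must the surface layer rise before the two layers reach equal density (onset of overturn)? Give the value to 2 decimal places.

Neutral buoyancy requires −α(T_deep − T_surf) + β(S_deep − S_surf′) = 0.
S_surf′ = S_deep − (α/β)·ΔT = 40.12 − (2.1 × 10⁻⁴/7.8 × 10⁻⁴)·(+1.8) = 39.6354 psu.
Increase required: 39.6354 − 38.61 = 1.0254 psu.

39.64 psu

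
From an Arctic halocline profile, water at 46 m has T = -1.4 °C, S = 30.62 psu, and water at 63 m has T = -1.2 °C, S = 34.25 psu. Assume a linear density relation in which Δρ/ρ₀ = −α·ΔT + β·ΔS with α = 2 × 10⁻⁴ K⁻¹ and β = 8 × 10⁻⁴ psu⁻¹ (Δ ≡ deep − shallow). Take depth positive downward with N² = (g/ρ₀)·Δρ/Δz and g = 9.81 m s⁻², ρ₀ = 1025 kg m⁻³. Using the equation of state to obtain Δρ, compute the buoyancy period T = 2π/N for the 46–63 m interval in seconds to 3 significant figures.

ΔT = +0.2 K, ΔS = +3.63 psu (deep − shallow).
Δρ/ρ₀ = −αΔT + βΔS = -4.00 × 10⁻⁵ + 2.904 × 10⁻³ = 2.864 × 10⁻³, so Δρ ≈ 2.936 kg m⁻³.
N² = (g/ρ₀)·Δρ/Δz = g·(Δρ/ρ₀)/Δz = 9.81 × 2.864 × 10⁻³ / 17 = 1.6527 × 10⁻³ s⁻².
N = √(1.6527 × 10⁻³) = 0.040653 rad s⁻¹ → T = 2π/N = 154.56 s ≈ 155 s.

155 s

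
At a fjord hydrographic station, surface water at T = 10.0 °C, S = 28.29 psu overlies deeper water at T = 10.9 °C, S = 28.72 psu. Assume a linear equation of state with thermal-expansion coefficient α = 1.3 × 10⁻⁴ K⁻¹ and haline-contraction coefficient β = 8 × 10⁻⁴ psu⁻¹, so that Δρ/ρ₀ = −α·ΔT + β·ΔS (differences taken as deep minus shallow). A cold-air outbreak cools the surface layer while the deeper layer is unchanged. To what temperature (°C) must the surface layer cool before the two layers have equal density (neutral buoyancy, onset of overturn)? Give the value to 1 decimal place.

8.3 °C

Neutral buoyancy requires Δρ = 0, i.e. −α(T_deep − T_surf′) + β(S_deep − S_surf) = 0.
T_surf′ = T_deep − (β/α)·ΔS = 10.9 − (8 × 10⁻⁴/1.3 × 10⁻⁴)·(+0.43) = 8.254 °C.
Cooling required: 10.0 − (8.254) = 1.746 °C.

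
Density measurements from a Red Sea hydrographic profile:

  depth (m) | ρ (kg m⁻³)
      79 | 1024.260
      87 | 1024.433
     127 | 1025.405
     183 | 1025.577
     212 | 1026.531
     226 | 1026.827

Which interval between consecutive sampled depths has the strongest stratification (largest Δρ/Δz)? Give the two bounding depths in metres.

Compute the density gradient over each adjacent pair:
  79–87 m: Δρ/Δz = 0.173/8 = 0.022 kg m⁻⁴
  87–127 m: Δρ/Δz = 0.972/40 = 0.024 kg m⁻⁴
  127–183 m: Δρ/Δz = 0.172/56 = 3.1 × 10⁻³ kg m⁻⁴
  183–212 m: Δρ/Δz = 0.954/29 = 0.033 kg m⁻⁴
  212–226 m: Δρ/Δz = 0.296/14 = 0.021 kg m⁻⁴
The largest gradient is in the 183–212 m interval — the pycnocline.

183–212 m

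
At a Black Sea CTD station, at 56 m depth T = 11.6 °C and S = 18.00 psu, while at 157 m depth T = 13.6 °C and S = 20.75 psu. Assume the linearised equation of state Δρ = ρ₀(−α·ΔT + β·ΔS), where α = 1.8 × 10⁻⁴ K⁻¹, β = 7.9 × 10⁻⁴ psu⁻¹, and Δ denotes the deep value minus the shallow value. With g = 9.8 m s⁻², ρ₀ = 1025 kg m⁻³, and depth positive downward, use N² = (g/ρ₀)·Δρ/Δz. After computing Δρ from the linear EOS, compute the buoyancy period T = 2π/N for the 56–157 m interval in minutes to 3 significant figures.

7.90 min

ΔT = +2.0 K, ΔS = +2.75 psu (deep − shallow).
Δρ/ρ₀ = −αΔT + βΔS = -3.60 × 10⁻⁴ + 2.1725 × 10⁻³ = 1.8125 × 10⁻³, so Δρ ≈ 1.858 kg m⁻³.
N² = (g/ρ₀)·Δρ/Δz = g·(Δρ/ρ₀)/Δz = 9.8 × 1.8125 × 10⁻³ / 101 = 1.7587 × 10⁻⁴ s⁻².
N = √(1.7587 × 10⁻⁴) = 0.013262 rad s⁻¹ → T = 2π/N = 473.77 s = 7.8962 min ≈ 7.90 min.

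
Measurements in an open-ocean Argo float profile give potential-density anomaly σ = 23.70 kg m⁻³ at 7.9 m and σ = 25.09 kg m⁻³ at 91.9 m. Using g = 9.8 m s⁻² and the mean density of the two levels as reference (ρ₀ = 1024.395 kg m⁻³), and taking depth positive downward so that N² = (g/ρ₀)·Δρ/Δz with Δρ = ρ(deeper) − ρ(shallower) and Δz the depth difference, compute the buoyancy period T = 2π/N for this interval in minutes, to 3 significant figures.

8.32 min

Δρ = 1025.09 − 1023.70 = 1.39 kg m⁻³ over Δz = 91.9 − 7.9 = 84 m.
N² = (9.8/1024.395) × (1.39/84) = 1.5830 × 10⁻⁴ s⁻².
N = √(1.5830 × 10⁻⁴) = 0.012582 rad s⁻¹, so T = 2π/N = 499.38 s = 8.3230 min ≈ 8.32 min.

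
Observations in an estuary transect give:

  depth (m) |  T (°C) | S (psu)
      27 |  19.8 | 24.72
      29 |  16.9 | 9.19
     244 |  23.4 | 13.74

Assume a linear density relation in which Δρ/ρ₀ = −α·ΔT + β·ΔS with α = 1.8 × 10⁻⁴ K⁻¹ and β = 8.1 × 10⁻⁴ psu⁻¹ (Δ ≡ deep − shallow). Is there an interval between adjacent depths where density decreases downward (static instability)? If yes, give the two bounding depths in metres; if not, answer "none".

27–29 m

Evaluate Δρ/ρ₀ = −αΔT + βΔS across each adjacent pair:
  27–29 m: −αΔT+βΔS = −(1.8 × 10⁻⁴)(-2.9)+(8.1 × 10⁻⁴)(-15.53) = -0.012 → UNSTABLE
  29–244 m: −αΔT+βΔS = −(1.8 × 10⁻⁴)(+6.5)+(8.1 × 10⁻⁴)(+4.55) = 2.5 × 10⁻³ → stable
The 27–29 m interval has Δρ < 0: lighter water underlies denser water.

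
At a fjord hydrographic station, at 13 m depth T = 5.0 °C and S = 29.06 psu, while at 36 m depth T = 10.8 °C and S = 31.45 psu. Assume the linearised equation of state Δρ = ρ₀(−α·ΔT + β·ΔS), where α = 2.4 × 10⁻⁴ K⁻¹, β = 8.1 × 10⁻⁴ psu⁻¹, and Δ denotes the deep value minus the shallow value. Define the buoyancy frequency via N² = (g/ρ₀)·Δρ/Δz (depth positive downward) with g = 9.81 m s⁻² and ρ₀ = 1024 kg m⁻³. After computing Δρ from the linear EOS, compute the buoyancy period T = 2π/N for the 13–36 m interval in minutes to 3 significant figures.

ΔT = +5.8 K, ΔS = +2.39 psu (deep − shallow).
Δρ/ρ₀ = −αΔT + βΔS = -1.392 × 10⁻³ + 1.9359 × 10⁻³ = 5.439 × 10⁻⁴, so Δρ ≈ 0.5570 kg m⁻³.
N² = (g/ρ₀)·Δρ/Δz = g·(Δρ/ρ₀)/Δz = 9.81 × 5.439 × 10⁻⁴ / 23 = 2.3199 × 10⁻⁴ s⁻².
N = √(2.3199 × 10⁻⁴) = 0.015231 rad s⁻¹ → T = 2π/N = 412.53 s = 6.8755 min ≈ 6.88 min.

6.88 min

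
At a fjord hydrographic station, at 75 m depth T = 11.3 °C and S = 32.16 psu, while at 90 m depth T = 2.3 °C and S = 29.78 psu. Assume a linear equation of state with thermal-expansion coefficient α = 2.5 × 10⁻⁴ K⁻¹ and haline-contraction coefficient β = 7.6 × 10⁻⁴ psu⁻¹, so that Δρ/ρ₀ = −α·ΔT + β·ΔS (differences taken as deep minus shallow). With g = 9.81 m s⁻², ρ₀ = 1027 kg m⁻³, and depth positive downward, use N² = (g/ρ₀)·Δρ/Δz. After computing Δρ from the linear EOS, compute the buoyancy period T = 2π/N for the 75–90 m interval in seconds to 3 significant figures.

ΔT = -9.0 K, ΔS = -2.38 psu (deep − shallow).
Δρ/ρ₀ = −αΔT + βΔS = 2.25 × 10⁻³ − 1.8088 × 10⁻³ = 4.412 × 10⁻⁴, so Δρ ≈ 0.4531 kg m⁻³.
N² = (g/ρ₀)·Δρ/Δz = g·(Δρ/ρ₀)/Δz = 9.81 × 4.412 × 10⁻⁴ / 15 = 2.8854 × 10⁻⁴ s⁻².
N = √(2.8854 × 10⁻⁴) = 0.016986 rad s⁻¹ → T = 2π/N = 369.90 s ≈ 370 s.

370 s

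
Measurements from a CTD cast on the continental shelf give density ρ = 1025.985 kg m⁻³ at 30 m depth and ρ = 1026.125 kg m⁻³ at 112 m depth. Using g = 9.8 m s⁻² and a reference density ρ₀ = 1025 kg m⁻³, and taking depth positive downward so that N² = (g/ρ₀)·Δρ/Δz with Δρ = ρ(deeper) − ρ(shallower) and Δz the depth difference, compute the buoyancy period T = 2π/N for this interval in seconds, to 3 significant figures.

1.56 × 10³ s

Δρ = 1026.125 − 1025.985 = 0.140 kg m⁻³ over Δz = 112 − 30 = 82 m.
N² = (9.8/1025) × (0.140/82) = 1.6324 × 10⁻⁵ s⁻².
N = √(1.6324 × 10⁻⁵) = 4.0403 × 10⁻³ rad s⁻¹, so T = 2π/N = 1.5551 × 10³ s ≈ 1.56 × 10³ s.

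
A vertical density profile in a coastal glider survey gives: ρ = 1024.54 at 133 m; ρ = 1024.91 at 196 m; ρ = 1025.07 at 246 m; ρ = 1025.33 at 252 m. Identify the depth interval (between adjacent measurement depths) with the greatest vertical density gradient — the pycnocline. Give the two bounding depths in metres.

Compute the density gradient over each adjacent pair:
  133–196 m: Δρ/Δz = 0.37/63 = 5.9 × 10⁻³ kg m⁻⁴
  196–246 m: Δρ/Δz = 0.16/50 = 3.2 × 10⁻³ kg m⁻⁴
  246–252 m: Δρ/Δz = 0.26/6 = 0.043 kg m⁻⁴
The largest gradient is in the 246–252 m interval — the pycnocline.

246–252 m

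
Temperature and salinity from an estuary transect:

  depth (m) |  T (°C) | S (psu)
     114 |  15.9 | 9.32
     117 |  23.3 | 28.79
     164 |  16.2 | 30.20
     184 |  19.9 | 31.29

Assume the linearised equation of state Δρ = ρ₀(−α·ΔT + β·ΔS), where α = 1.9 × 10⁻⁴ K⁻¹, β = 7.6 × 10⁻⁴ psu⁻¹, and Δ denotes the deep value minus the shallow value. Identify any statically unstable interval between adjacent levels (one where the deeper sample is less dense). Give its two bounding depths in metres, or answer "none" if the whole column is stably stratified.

none

Evaluate Δρ/ρ₀ = −αΔT + βΔS across each adjacent pair:
  114–117 m: −αΔT+βΔS = −(1.9 × 10⁻⁴)(+7.4)+(7.6 × 10⁻⁴)(+19.47) = 0.013 → stable
  117–164 m: −αΔT+βΔS = −(1.9 × 10⁻⁴)(-7.1)+(7.6 × 10⁻⁴)(+1.41) = 2.4 × 10⁻³ → stable
  164–184 m: −αΔT+βΔS = −(1.9 × 10⁻⁴)(+3.7)+(7.6 × 10⁻⁴)(+1.09) = 1.3 × 10⁻⁴ → stable
Every interval has Δρ > 0: the column is stably stratified throughout.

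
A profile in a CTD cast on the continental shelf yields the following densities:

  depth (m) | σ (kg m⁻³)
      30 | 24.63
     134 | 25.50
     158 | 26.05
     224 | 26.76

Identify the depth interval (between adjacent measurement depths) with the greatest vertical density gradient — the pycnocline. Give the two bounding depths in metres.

Compute the density gradient over each adjacent pair:
  30–134 m: Δρ/Δz = 0.87/104 = 8.4 × 10⁻³ kg m⁻⁴
  134–158 m: Δρ/Δz = 0.55/24 = 0.023 kg m⁻⁴
  158–224 m: Δρ/Δz = 0.71/66 = 0.011 kg m⁻⁴
The largest gradient is in the 134–158 m interval — the pycnocline.

134–158 m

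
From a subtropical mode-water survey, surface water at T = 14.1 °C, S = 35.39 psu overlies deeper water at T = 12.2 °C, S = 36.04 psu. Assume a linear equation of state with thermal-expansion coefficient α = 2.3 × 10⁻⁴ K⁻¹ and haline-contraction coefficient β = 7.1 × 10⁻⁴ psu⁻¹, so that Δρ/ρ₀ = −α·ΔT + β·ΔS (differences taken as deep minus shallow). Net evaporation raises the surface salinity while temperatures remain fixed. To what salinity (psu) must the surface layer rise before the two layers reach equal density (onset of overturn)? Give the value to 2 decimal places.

Neutral buoyancy requires −α(T_deep − T_surf) + β(S_deep − S_surf′) = 0.
S_surf′ = S_deep − (α/β)·ΔT = 36.04 − (2.3 × 10⁻⁴/7.1 × 10⁻⁴)·(-1.9) = 36.6555 psu.
Increase required: 36.6555 − 35.39 = 1.2655 psu.

36.66 psu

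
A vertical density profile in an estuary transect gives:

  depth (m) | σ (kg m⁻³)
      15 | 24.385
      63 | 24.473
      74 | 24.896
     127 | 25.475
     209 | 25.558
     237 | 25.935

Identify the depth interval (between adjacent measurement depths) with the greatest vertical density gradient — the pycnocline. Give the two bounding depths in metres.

63–74 m

Compute the density gradient over each adjacent pair:
  15–63 m: Δρ/Δz = 0.088/48 = 1.8 × 10⁻³ kg m⁻⁴
  63–74 m: Δρ/Δz = 0.423/11 = 0.038 kg m⁻⁴
  74–127 m: Δρ/Δz = 0.579/53 = 0.011 kg m⁻⁴
  127–209 m: Δρ/Δz = 0.083/82 = 1.0 × 10⁻³ kg m⁻⁴
  209–237 m: Δρ/Δz = 0.377/28 = 0.013 kg m⁻⁴
The largest gradient is in the 63–74 m interval — the pycnocline.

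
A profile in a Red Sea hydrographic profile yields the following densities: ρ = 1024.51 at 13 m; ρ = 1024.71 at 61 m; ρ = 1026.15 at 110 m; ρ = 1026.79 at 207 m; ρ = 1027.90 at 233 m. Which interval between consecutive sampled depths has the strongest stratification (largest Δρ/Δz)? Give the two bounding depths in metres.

Compute the density gradient over each adjacent pair:
  13–61 m: Δρ/Δz = 0.20/48 = 4.2 × 10⁻³ kg m⁻⁴
  61–110 m: Δρ/Δz = 1.44/49 = 0.029 kg m⁻⁴
  110–207 m: Δρ/Δz = 0.64/97 = 6.6 × 10⁻³ kg m⁻⁴
  207–233 m: Δρ/Δz = 1.11/26 = 0.043 kg m⁻⁴
The largest gradient is in the 207–233 m interval — the pycnocline.

207–233 m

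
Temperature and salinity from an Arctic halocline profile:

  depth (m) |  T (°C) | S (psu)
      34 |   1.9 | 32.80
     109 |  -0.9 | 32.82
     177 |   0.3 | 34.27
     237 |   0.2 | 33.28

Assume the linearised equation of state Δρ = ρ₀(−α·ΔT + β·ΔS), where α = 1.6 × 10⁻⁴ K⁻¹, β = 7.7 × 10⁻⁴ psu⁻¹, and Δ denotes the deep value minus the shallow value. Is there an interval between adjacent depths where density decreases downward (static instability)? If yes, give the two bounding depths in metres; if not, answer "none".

Evaluate Δρ/ρ₀ = −αΔT + βΔS across each adjacent pair:
  34–109 m: −αΔT+βΔS = −(1.6 × 10⁻⁴)(-2.8)+(7.7 × 10⁻⁴)(+0.02) = 4.6 × 10⁻⁴ → stable
  109–177 m: −αΔT+βΔS = −(1.6 × 10⁻⁴)(+1.2)+(7.7 × 10⁻⁴)(+1.45) = 9.2 × 10⁻⁴ → stable
  177–237 m: −αΔT+βΔS = −(1.6 × 10⁻⁴)(-0.1)+(7.7 × 10⁻⁴)(-0.99) = -7.5 × 10⁻⁴ → UNSTABLE
The 177–237 m interval has Δρ < 0: lighter water underlies denser water.

177–237 m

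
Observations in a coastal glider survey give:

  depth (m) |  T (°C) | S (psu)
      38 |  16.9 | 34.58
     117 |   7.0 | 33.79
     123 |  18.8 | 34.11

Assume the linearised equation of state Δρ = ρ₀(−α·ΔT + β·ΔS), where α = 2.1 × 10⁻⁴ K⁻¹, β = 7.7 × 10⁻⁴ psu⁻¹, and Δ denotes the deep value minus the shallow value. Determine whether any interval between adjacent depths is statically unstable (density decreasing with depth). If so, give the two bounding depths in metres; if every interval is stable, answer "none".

Evaluate Δρ/ρ₀ = −αΔT + βΔS across each adjacent pair:
  38–117 m: −αΔT+βΔS = −(2.1 × 10⁻⁴)(-9.9)+(7.7 × 10⁻⁴)(-0.79) = 1.5 × 10⁻³ → stable
  117–123 m: −αΔT+βΔS = −(2.1 × 10⁻⁴)(+11.8)+(7.7 × 10⁻⁴)(+0.32) = -2.2 × 10⁻³ → UNSTABLE
The 117–123 m interval has Δρ < 0: lighter water underlies denser water.

117–123 m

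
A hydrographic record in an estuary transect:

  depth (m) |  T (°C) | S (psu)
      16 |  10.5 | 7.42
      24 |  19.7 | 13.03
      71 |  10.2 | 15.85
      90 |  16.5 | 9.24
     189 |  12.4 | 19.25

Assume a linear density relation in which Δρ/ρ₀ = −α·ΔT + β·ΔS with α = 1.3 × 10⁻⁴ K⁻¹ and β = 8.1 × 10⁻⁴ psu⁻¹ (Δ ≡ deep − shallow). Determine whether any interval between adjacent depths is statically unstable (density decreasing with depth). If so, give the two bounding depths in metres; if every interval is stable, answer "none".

71–90 m

Evaluate Δρ/ρ₀ = −αΔT + βΔS across each adjacent pair:
  16–24 m: −αΔT+βΔS = −(1.3 × 10⁻⁴)(+9.2)+(8.1 × 10⁻⁴)(+5.61) = 3.3 × 10⁻³ → stable
  24–71 m: −αΔT+βΔS = −(1.3 × 10⁻⁴)(-9.5)+(8.1 × 10⁻⁴)(+2.82) = 3.5 × 10⁻³ → stable
  71–90 m: −αΔT+βΔS = −(1.3 × 10⁻⁴)(+6.3)+(8.1 × 10⁻⁴)(-6.61) = -6.2 × 10⁻³ → UNSTABLE
  90–189 m: −αΔT+βΔS = −(1.3 × 10⁻⁴)(-4.1)+(8.1 × 10⁻⁴)(+10.01) = 8.6 × 10⁻³ → stable
The 71–90 m interval has Δρ < 0: lighter water underlies denser water.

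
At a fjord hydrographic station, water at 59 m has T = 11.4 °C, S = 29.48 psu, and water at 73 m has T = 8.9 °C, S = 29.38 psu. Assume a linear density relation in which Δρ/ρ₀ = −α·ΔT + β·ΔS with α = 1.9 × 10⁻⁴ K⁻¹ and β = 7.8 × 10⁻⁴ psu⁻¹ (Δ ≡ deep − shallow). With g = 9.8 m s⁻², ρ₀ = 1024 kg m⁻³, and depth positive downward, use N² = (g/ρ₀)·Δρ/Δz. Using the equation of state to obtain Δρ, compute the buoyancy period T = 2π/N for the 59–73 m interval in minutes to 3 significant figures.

6.28 min

ΔT = -2.5 K, ΔS = -0.10 psu (deep − shallow).
Δρ/ρ₀ = −αΔT + βΔS = 4.75 × 10⁻⁴ − 7.80 × 10⁻⁵ = 3.97 × 10⁻⁴, so Δρ ≈ 0.4065 kg m⁻³.
N² = (g/ρ₀)·Δρ/Δz = g·(Δρ/ρ₀)/Δz = 9.8 × 3.97 × 10⁻⁴ / 14 = 2.7790 × 10⁻⁴ s⁻².
N = √(2.7790 × 10⁻⁴) = 0.016670 rad s⁻¹ → T = 2π/N = 376.92 s = 6.2820 min ≈ 6.28 min.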